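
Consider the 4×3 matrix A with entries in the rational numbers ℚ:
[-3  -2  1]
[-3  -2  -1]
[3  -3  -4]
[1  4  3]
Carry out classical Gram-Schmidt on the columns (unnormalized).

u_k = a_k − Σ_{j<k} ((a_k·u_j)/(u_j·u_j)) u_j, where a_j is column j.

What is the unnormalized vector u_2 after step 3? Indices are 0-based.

u_2 = (38/35, -32/35, 4/35, 6/35)

Step 1: u_0 = a_0 = (-3, -3, 3, 1).
Step 2: u_1 = a_1 − (1/4)·u_0 = (-5/4, -5/4, -15/4, 15/4).
Step 3: u_2 = a_2 − (-9/28)·u_0 − (21/25)·u_1 = (38/35, -32/35, 4/35, 6/35).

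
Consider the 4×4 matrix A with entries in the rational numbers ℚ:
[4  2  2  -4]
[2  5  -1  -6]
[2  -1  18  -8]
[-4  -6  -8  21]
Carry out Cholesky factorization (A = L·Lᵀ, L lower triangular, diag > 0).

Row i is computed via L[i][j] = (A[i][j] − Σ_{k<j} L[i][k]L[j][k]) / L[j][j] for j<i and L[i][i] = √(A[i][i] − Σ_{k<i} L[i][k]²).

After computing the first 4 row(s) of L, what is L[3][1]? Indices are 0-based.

Step 1: L[0][0] = √(4) = 2.
  L[1][0] = (2) / L[0][0] = 1.
Step 2: L[1][1] = √(4) = 2.
  L[2][0] = (2) / L[0][0] = 1.
  L[2][1] = (-2) / L[1][1] = -1.
Step 3: L[2][2] = √(16) = 4.
  L[3][0] = (-4) / L[0][0] = -2.
  L[3][1] = (-4) / L[1][1] = -2.
  L[3][2] = (-8) / L[2][2] = -2.
Step 4: L[3][3] = √(9) = 3.

L[3][1] = -2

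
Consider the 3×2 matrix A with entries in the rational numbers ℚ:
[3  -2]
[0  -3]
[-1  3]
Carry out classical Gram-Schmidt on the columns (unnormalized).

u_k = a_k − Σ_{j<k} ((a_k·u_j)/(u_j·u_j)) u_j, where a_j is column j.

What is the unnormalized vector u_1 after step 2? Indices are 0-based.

u_1 = (7/10, -3, 21/10)

Step 1: u_0 = a_0 = (3, 0, -1).
Step 2: u_1 = a_1 − (-9/10)·u_0 = (7/10, -3, 21/10).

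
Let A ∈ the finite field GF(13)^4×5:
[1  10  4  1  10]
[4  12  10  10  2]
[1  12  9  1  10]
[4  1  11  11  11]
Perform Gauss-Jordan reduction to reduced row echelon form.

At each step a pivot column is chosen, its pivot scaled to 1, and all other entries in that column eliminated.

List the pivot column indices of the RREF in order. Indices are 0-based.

pivot columns: 0, 1, 2, 3

step 1: normalize row 0 (÷1) = (1, 10, 4, 1, 10)
  row 1: subtract 4×row0 = (0, 11, 7, 6, 1)
  row 2: subtract 1×row0 = (0, 2, 5, 0, 0)
  row 3: subtract 4×row0 = (0, 0, 8, 7, 10)
step 2: normalize row 1 (÷11) = (0, 1, 3, 10, 6)
  row 0: subtract 10×row1 = (1, 0, 0, 5, 2)
  row 2: subtract 2×row1 = (0, 0, 12, 6, 1)
step 3: normalize row 2 (÷12) = (0, 0, 1, 7, 12)
  row 1: subtract 3×row2 = (0, 1, 0, 2, 9)
  row 3: subtract 8×row2 = (0, 0, 0, 3, 5)
step 4: normalize row 3 (÷3) = (0, 0, 0, 1, 6)
  row 0: subtract 5×row3 = (1, 0, 0, 0, 11)
  row 1: subtract 2×row3 = (0, 1, 0, 0, 10)
  row 2: subtract 7×row3 = (0, 0, 1, 0, 9)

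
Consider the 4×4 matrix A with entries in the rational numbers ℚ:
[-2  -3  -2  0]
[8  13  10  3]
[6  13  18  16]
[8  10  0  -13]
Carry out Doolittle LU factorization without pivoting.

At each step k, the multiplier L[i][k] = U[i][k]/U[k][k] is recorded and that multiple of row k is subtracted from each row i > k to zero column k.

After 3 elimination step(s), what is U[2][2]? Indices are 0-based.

k=0: U[0][0]=-2
  eliminate (1,0): mult=-4, new row 1: (0, 1, 2, 3); set L[1][0]=-4
  eliminate (2,0): mult=-3, new row 2: (0, 4, 12, 16); set L[2][0]=-3
  eliminate (3,0): mult=-4, new row 3: (0, -2, -8, -13); set L[3][0]=-4
k=1: U[1][1]=1
  eliminate (2,1): mult=4, new row 2: (0, 0, 4, 4); set L[2][1]=4
  eliminate (3,1): mult=-2, new row 3: (0, 0, -4, -7); set L[3][1]=-2
k=2: U[2][2]=4
  eliminate (3,2): mult=-1, new row 3: (0, 0, 0, -3); set L[3][2]=-1

U[2][2] = 4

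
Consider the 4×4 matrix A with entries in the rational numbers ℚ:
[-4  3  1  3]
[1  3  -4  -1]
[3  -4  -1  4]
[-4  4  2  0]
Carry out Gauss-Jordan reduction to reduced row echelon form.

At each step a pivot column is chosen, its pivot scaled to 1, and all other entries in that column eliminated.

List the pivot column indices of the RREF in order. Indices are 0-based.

pivot(0,0)=-4: scale R0 → (1, -3/4, -1/4, -3/4)
  clear (1,0): R1 −= (1)R0 → (0, 15/4, -15/4, -1/4)
  clear (2,0): R2 −= (3)R0 → (0, -7/4, -1/4, 25/4)
  clear (3,0): R3 −= (-4)R0 → (0, 1, 1, -3)
pivot(1,1)=15/4: scale R1 → (0, 1, -1, -1/15)
  clear (0,1): R0 −= (-3/4)R1 → (1, 0, -1, -4/5)
  clear (2,1): R2 −= (-7/4)R1 → (0, 0, -2, 92/15)
  clear (3,1): R3 −= (1)R1 → (0, 0, 2, -44/15)
pivot(2,2)=-2: scale R2 → (0, 0, 1, -46/15)
  clear (0,2): R0 −= (-1)R2 → (1, 0, 0, -58/15)
  clear (1,2): R1 −= (-1)R2 → (0, 1, 0, -47/15)
  clear (3,2): R3 −= (2)R2 → (0, 0, 0, 16/5)
pivot(3,3)=16/5: scale R3 → (0, 0, 0, 1)
  clear (0,3): R0 −= (-58/15)R3 → (1, 0, 0, 0)
  clear (1,3): R1 −= (-47/15)R3 → (0, 1, 0, 0)
  clear (2,3): R2 −= (-46/15)R3 → (0, 0, 1, 0)

pivot columns: 0, 1, 2, 3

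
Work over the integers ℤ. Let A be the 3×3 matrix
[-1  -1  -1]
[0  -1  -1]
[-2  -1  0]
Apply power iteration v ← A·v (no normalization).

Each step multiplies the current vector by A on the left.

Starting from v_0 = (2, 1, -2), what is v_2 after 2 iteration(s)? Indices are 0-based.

v_0 = (2, 1, -2).
v_1 = A·v_0 = (-1, 1, -5).
v_2 = A·v_1 = (5, 4, 1).

v_2 = (5, 4, 1)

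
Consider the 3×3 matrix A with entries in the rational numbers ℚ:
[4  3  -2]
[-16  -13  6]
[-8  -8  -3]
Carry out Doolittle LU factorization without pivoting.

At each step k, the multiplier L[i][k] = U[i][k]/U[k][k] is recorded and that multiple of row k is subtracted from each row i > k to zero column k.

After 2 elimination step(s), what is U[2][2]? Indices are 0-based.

U[2][2] = -3

k=0: U[0][0]=4
  eliminate (1,0): mult=-4, new row 1: (0, -1, -2); set L[1][0]=-4
  eliminate (2,0): mult=-2, new row 2: (0, -2, -7); set L[2][0]=-2
k=1: U[1][1]=-1
  eliminate (2,1): mult=2, new row 2: (0, 0, -3); set L[2][1]=2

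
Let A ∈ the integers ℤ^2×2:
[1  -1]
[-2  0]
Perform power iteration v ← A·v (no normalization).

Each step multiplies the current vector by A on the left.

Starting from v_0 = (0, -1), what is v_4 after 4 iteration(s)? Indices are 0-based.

v_4 = (5, -6)

v_0 = (0, -1).
v_1 = A·v_0 = (1, 0).
v_2 = A·v_1 = (1, -2).
v_3 = A·v_2 = (3, -2).
v_4 = A·v_3 = (5, -6).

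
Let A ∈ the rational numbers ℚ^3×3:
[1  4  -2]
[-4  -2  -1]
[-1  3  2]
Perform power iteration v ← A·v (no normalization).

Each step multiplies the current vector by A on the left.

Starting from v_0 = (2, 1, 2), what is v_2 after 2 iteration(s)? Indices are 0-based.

v_0 = (2, 1, 2).
v_1 = A·v_0 = (2, -12, 5).
v_2 = A·v_1 = (-56, 11, -28).

v_2 = (-56, 11, -28)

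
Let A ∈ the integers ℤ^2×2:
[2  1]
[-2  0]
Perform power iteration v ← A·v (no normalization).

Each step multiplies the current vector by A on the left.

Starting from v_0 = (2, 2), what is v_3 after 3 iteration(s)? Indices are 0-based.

v_3 = (4, -16)

v_0 = (2, 2).
v_1 = A·v_0 = (6, -4).
v_2 = A·v_1 = (8, -12).
v_3 = A·v_2 = (4, -16).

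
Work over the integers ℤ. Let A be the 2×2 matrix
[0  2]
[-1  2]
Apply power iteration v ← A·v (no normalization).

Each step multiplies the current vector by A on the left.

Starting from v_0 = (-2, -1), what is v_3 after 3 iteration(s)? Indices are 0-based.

v_0 = (-2, -1).
v_1 = A·v_0 = (-2, 0).
v_2 = A·v_1 = (0, 2).
v_3 = A·v_2 = (4, 4).

v_3 = (4, 4)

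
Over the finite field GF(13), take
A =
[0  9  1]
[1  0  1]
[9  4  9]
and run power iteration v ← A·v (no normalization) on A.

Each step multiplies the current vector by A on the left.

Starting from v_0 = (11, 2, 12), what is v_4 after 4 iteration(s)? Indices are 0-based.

v_0 = (11, 2, 12).
v_1 = A·v_0 = (4, 10, 7).
v_2 = A·v_1 = (6, 11, 9).
v_3 = A·v_2 = (4, 2, 10).
v_4 = A·v_3 = (2, 1, 4).

v_4 = (2, 1, 4)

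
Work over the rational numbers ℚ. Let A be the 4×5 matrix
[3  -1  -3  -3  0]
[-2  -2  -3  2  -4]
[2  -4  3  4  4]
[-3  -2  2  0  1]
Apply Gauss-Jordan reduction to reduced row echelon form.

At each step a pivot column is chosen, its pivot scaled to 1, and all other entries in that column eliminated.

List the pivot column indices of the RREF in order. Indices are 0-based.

pivot columns: 0, 1, 2, 3

[1] R0 /= 3  ⇒  (1, -1/3, -1, -1, 0)
     R1 -= -2·R0  ⇒  (0, -8/3, -5, 0, -4)
     R2 -= 2·R0  ⇒  (0, -10/3, 5, 6, 4)
     R3 -= -3·R0  ⇒  (0, -3, -1, -3, 1)
[2] R1 /= -8/3  ⇒  (0, 1, 15/8, 0, 3/2)
     R0 -= -1/3·R1  ⇒  (1, 0, -3/8, -1, 1/2)
     R2 -= -10/3·R1  ⇒  (0, 0, 45/4, 6, 9)
     R3 -= -3·R1  ⇒  (0, 0, 37/8, -3, 11/2)
[3] R2 /= 45/4  ⇒  (0, 0, 1, 8/15, 4/5)
     R0 -= -3/8·R2  ⇒  (1, 0, 0, -4/5, 4/5)
     R1 -= 15/8·R2  ⇒  (0, 1, 0, -1, 0)
     R3 -= 37/8·R2  ⇒  (0, 0, 0, -82/15, 9/5)
[4] R3 /= -82/15  ⇒  (0, 0, 0, 1, -27/82)
     R0 -= -4/5·R3  ⇒  (1, 0, 0, 0, 22/41)
     R1 -= -1·R3  ⇒  (0, 1, 0, 0, -27/82)
     R2 -= 8/15·R3  ⇒  (0, 0, 1, 0, 40/41)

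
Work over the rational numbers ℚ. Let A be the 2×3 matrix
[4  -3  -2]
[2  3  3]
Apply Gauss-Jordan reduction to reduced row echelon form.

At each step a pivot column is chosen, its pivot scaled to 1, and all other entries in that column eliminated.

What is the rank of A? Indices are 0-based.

step 1: normalize row 0 (÷4) = (1, -3/4, -1/2)
  row 1: subtract 2×row0 = (0, 9/2, 4)
step 2: normalize row 1 (÷9/2) = (0, 1, 8/9)
  row 0: subtract -3/4×row1 = (1, 0, 1/6)

rank = 2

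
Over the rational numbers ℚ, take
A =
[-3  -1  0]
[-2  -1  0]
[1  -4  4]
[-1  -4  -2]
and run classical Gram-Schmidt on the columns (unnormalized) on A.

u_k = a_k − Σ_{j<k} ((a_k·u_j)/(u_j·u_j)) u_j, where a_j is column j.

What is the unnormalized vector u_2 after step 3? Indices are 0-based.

Step 1: u_0 = a_0 = (-3, -2, 1, -1).
Step 2: u_1 = a_1 − (1/3)·u_0 = (0, -1/3, -13/3, -11/3).
Step 3: u_2 = a_2 − (2/5)·u_0 − (-30/97)·u_1 = (6/5, 338/485, 1096/485, -1326/485).

u_2 = (6/5, 338/485, 1096/485, -1326/485)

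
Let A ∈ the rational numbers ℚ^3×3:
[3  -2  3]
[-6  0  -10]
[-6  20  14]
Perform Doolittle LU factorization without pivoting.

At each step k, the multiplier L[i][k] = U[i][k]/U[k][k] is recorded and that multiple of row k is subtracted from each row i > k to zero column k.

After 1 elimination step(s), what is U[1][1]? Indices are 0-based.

[col 0] pivot 3
  R1 -= -2*R0 → (0, -4, -4)  (L[1][0] := -2)
  R2 -= -2*R0 → (0, 16, 20)  (L[2][0] := -2)

U[1][1] = -4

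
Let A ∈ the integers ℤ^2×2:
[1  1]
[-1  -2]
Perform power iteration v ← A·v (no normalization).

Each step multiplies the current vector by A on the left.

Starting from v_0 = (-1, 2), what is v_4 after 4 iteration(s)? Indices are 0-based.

v_0 = (-1, 2).
v_1 = A·v_0 = (1, -3).
v_2 = A·v_1 = (-2, 5).
v_3 = A·v_2 = (3, -8).
v_4 = A·v_3 = (-5, 13).

v_4 = (-5, 13)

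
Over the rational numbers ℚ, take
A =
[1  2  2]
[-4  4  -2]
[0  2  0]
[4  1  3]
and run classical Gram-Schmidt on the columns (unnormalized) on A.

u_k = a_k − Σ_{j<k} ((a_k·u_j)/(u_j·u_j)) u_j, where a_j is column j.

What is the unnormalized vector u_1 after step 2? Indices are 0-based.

u_1 = (76/33, 92/33, 2, 73/33)

Step 1: u_0 = a_0 = (1, -4, 0, 4).
Step 2: u_1 = a_1 − (-10/33)·u_0 = (76/33, 92/33, 2, 73/33).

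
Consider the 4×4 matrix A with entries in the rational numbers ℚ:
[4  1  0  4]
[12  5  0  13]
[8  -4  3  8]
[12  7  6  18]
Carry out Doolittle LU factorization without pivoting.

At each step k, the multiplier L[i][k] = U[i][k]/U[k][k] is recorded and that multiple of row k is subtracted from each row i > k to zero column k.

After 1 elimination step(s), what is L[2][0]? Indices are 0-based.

L[2][0] = 2

k=0: U[0][0]=4
  eliminate (1,0): mult=3, new row 1: (0, 2, 0, 1); set L[1][0]=3
  eliminate (2,0): mult=2, new row 2: (0, -6, 3, 0); set L[2][0]=2
  eliminate (3,0): mult=3, new row 3: (0, 4, 6, 6); set L[3][0]=3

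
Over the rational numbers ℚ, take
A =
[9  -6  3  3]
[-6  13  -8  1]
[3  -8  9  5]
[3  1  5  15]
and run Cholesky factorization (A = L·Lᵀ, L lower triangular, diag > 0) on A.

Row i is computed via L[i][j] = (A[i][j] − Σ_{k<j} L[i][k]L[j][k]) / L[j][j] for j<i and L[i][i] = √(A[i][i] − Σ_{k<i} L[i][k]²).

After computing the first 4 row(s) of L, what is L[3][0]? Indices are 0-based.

Step 1: L[0][0] = √(9) = 3.
  L[1][0] = (-6) / L[0][0] = -2.
Step 2: L[1][1] = √(9) = 3.
  L[2][0] = (3) / L[0][0] = 1.
  L[2][1] = (-6) / L[1][1] = -2.
Step 3: L[2][2] = √(4) = 2.
  L[3][0] = (3) / L[0][0] = 1.
  L[3][1] = (3) / L[1][1] = 1.
  L[3][2] = (6) / L[2][2] = 3.
Step 4: L[3][3] = √(4) = 2.

L[3][0] = 1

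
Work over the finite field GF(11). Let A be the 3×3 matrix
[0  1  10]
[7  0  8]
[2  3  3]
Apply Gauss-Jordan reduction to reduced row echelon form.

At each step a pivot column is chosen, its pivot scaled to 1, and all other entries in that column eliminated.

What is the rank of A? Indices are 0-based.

step 1: exchange rows 0,1
step 1: normalize row 0 (÷7) = (1, 0, 9)
  row 2: subtract 2×row0 = (0, 3, 7)
step 2: normalize row 1 (÷1) = (0, 1, 10)
  row 2: subtract 3×row1 = (0, 0, 10)
step 3: normalize row 2 (÷10) = (0, 0, 1)
  row 0: subtract 9×row2 = (1, 0, 0)
  row 1: subtract 10×row2 = (0, 1, 0)

rank = 3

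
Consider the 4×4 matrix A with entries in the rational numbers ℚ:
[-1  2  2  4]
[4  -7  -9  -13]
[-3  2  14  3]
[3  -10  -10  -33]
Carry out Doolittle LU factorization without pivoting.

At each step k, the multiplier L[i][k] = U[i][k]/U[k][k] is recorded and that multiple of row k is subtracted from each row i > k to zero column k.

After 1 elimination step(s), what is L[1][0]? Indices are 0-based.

L[1][0] = -4

Step 1: pivot at (0,0) is -1.
  row1 ← row1 − (-4)·row0  ⇒  L[1][0]=-4, U row1=(0, 1, -1, 3)
  row2 ← row2 − (3)·row0  ⇒  L[2][0]=3, U row2=(0, -4, 8, -9)
  row3 ← row3 − (-3)·row0  ⇒  L[3][0]=-3, U row3=(0, -4, -4, -21)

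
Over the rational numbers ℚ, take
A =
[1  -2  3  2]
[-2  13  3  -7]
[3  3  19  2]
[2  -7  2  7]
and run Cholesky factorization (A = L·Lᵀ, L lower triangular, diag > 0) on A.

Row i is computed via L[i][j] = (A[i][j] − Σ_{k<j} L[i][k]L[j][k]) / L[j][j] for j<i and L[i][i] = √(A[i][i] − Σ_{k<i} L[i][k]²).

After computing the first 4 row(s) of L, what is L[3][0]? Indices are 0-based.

Step 1: L[0][0] = √(1) = 1.
  L[1][0] = (-2) / L[0][0] = -2.
Step 2: L[1][1] = √(9) = 3.
  L[2][0] = (3) / L[0][0] = 3.
  L[2][1] = (9) / L[1][1] = 3.
Step 3: L[2][2] = √(1) = 1.
  L[3][0] = (2) / L[0][0] = 2.
  L[3][1] = (-3) / L[1][1] = -1.
  L[3][2] = (-1) / L[2][2] = -1.
Step 4: L[3][3] = √(1) = 1.

L[3][0] = 2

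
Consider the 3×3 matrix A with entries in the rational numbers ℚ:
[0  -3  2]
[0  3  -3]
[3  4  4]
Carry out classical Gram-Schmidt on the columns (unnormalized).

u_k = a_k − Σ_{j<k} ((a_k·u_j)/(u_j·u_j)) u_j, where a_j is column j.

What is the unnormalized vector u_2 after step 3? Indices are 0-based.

u_2 = (-1/2, -1/2, 0)

Step 1: u_0 = a_0 = (0, 0, 3).
Step 2: u_1 = a_1 − (4/3)·u_0 = (-3, 3, 0).
Step 3: u_2 = a_2 − (4/3)·u_0 − (-5/6)·u_1 = (-1/2, -1/2, 0).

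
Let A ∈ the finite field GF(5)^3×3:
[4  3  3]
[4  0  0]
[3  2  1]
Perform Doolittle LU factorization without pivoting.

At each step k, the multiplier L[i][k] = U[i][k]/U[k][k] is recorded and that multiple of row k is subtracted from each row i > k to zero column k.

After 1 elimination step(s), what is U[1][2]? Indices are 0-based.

k=0: U[0][0]=4
  eliminate (1,0): mult=1, new row 1: (0, 2, 2); set L[1][0]=1
  eliminate (2,0): mult=2, new row 2: (0, 1, 0); set L[2][0]=2

U[1][2] = 2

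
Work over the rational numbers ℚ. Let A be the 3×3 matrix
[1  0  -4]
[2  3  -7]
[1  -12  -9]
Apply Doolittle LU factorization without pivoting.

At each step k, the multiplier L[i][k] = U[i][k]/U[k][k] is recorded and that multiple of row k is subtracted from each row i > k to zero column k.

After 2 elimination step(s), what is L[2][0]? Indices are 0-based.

L[2][0] = 1

Step 1: pivot at (0,0) is 1.
  row1 ← row1 − (2)·row0  ⇒  L[1][0]=2, U row1=(0, 3, 1)
  row2 ← row2 − (1)·row0  ⇒  L[2][0]=1, U row2=(0, -12, -5)
Step 2: pivot at (1,1) is 3.
  row2 ← row2 − (-4)·row1  ⇒  L[2][1]=-4, U row2=(0, 0, -1)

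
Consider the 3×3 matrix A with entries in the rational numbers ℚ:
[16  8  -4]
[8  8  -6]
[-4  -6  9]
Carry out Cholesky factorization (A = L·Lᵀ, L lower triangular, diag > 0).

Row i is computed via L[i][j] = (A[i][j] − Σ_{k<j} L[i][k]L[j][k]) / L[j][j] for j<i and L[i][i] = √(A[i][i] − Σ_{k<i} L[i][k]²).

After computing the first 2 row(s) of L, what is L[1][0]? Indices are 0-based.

Step 1: L[0][0] = √(16) = 4.
  L[1][0] = (8) / L[0][0] = 2.
Step 2: L[1][1] = √(4) = 2.

L[1][0] = 2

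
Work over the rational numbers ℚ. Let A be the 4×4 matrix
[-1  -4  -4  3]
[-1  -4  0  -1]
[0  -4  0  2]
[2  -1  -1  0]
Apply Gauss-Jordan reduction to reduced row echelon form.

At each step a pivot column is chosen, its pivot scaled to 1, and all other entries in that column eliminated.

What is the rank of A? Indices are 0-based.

rank = 4

step 1: normalize row 0 (÷-1) = (1, 4, 4, -3)
  row 1: subtract -1×row0 = (0, 0, 4, -4)
  row 3: subtract 2×row0 = (0, -9, -9, 6)
step 2: exchange rows 1,2
step 2: normalize row 1 (÷-4) = (0, 1, 0, -1/2)
  row 0: subtract 4×row1 = (1, 0, 4, -1)
  row 3: subtract -9×row1 = (0, 0, -9, 3/2)
step 3: normalize row 2 (÷4) = (0, 0, 1, -1)
  row 0: subtract 4×row2 = (1, 0, 0, 3)
  row 3: subtract -9×row2 = (0, 0, 0, -15/2)
step 4: normalize row 3 (÷-15/2) = (0, 0, 0, 1)
  row 0: subtract 3×row3 = (1, 0, 0, 0)
  row 1: subtract -1/2×row3 = (0, 1, 0, 0)
  row 2: subtract -1×row3 = (0, 0, 1, 0)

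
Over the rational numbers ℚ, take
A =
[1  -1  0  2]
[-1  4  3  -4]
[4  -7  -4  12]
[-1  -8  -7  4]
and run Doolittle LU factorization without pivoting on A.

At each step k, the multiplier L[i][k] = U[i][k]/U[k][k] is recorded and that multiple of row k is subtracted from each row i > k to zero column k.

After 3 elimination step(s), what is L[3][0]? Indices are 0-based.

L[3][0] = -1

k=0: U[0][0]=1
  eliminate (1,0): mult=-1, new row 1: (0, 3, 3, -2); set L[1][0]=-1
  eliminate (2,0): mult=4, new row 2: (0, -3, -4, 4); set L[2][0]=4
  eliminate (3,0): mult=-1, new row 3: (0, -9, -7, 6); set L[3][0]=-1
k=1: U[1][1]=3
  eliminate (2,1): mult=-1, new row 2: (0, 0, -1, 2); set L[2][1]=-1
  eliminate (3,1): mult=-3, new row 3: (0, 0, 2, 0); set L[3][1]=-3
k=2: U[2][2]=-1
  eliminate (3,2): mult=-2, new row 3: (0, 0, 0, 4); set L[3][2]=-2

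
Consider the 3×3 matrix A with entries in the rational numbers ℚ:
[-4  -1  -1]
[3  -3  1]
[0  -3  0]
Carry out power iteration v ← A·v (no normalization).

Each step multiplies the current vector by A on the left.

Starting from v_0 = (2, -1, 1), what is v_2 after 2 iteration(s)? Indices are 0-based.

v_0 = (2, -1, 1).
v_1 = A·v_0 = (-8, 10, 3).
v_2 = A·v_1 = (19, -51, -30).

v_2 = (19, -51, -30)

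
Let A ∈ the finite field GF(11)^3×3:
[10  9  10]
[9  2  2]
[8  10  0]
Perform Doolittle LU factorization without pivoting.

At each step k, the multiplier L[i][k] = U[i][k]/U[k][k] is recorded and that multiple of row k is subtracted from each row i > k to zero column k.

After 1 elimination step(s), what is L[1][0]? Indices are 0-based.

L[1][0] = 2

[col 0] pivot 10
  R1 -= 2*R0 → (0, 6, 4)  (L[1][0] := 2)
  R2 -= 3*R0 → (0, 5, 3)  (L[2][0] := 3)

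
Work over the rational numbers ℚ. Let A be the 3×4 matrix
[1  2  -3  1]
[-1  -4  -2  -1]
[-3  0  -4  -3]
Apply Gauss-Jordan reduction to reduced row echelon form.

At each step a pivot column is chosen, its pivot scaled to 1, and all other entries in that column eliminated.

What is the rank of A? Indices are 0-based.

rank = 3

[1] R0 /= 1  ⇒  (1, 2, -3, 1)
     R1 -= -1·R0  ⇒  (0, -2, -5, 0)
     R2 -= -3·R0  ⇒  (0, 6, -13, 0)
[2] R1 /= -2  ⇒  (0, 1, 5/2, 0)
     R0 -= 2·R1  ⇒  (1, 0, -8, 1)
     R2 -= 6·R1  ⇒  (0, 0, -28, 0)
[3] R2 /= -28  ⇒  (0, 0, 1, 0)
     R0 -= -8·R2  ⇒  (1, 0, 0, 1)
     R1 -= 5/2·R2  ⇒  (0, 1, 0, 0)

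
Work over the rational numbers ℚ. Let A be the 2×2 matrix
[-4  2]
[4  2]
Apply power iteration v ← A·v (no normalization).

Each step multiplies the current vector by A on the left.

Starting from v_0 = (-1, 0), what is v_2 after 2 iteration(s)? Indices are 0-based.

v_0 = (-1, 0).
v_1 = A·v_0 = (4, -4).
v_2 = A·v_1 = (-24, 8).

v_2 = (-24, 8)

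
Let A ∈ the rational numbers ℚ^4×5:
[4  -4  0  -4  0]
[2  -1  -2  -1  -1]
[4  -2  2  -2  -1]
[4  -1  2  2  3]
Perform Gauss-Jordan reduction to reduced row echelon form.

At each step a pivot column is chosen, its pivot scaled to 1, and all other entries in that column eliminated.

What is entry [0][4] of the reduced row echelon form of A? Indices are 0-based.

[1] R0 /= 4  ⇒  (1, -1, 0, -1, 0)
     R1 -= 2·R0  ⇒  (0, 1, -2, 1, -1)
     R2 -= 4·R0  ⇒  (0, 2, 2, 2, -1)
     R3 -= 4·R0  ⇒  (0, 3, 2, 6, 3)
[2] R1 /= 1  ⇒  (0, 1, -2, 1, -1)
     R0 -= -1·R1  ⇒  (1, 0, -2, 0, -1)
     R2 -= 2·R1  ⇒  (0, 0, 6, 0, 1)
     R3 -= 3·R1  ⇒  (0, 0, 8, 3, 6)
[3] R2 /= 6  ⇒  (0, 0, 1, 0, 1/6)
     R0 -= -2·R2  ⇒  (1, 0, 0, 0, -2/3)
     R1 -= -2·R2  ⇒  (0, 1, 0, 1, -2/3)
     R3 -= 8·R2  ⇒  (0, 0, 0, 3, 14/3)
[4] R3 /= 3  ⇒  (0, 0, 0, 1, 14/9)
     R1 -= 1·R3  ⇒  (0, 1, 0, 0, -20/9)

M[0][4] = -2/3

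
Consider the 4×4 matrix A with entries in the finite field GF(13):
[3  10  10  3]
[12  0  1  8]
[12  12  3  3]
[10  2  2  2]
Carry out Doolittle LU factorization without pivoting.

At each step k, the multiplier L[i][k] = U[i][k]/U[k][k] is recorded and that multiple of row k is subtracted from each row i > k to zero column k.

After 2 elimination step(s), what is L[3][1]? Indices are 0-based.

Step 1: pivot at (0,0) is 3.
  row1 ← row1 − (4)·row0  ⇒  L[1][0]=4, U row1=(0, 12, 0, 9)
  row2 ← row2 − (4)·row0  ⇒  L[2][0]=4, U row2=(0, 11, 2, 4)
  row3 ← row3 − (12)·row0  ⇒  L[3][0]=12, U row3=(0, 12, 12, 5)
Step 2: pivot at (1,1) is 12.
  row2 ← row2 − (2)·row1  ⇒  L[2][1]=2, U row2=(0, 0, 2, 12)
  row3 ← row3 − (1)·row1  ⇒  L[3][1]=1, U row3=(0, 0, 12, 9)

L[3][1] = 1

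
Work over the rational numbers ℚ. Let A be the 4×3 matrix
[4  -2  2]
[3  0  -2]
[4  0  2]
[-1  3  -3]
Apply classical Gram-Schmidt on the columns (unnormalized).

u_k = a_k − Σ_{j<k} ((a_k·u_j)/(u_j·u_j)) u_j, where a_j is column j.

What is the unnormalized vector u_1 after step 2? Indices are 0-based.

u_1 = (-20/21, 11/14, 22/21, 115/42)

Step 1: u_0 = a_0 = (4, 3, 4, -1).
Step 2: u_1 = a_1 − (-11/42)·u_0 = (-20/21, 11/14, 22/21, 115/42).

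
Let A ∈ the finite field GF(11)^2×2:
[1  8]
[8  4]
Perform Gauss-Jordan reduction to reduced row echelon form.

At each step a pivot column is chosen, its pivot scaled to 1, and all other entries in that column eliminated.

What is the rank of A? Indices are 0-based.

rank = 2

pivot(0,0)=1: scale R0 → (1, 8)
  clear (1,0): R1 −= (8)R0 → (0, 6)
pivot(1,1)=6: scale R1 → (0, 1)
  clear (0,1): R0 −= (8)R1 → (1, 0)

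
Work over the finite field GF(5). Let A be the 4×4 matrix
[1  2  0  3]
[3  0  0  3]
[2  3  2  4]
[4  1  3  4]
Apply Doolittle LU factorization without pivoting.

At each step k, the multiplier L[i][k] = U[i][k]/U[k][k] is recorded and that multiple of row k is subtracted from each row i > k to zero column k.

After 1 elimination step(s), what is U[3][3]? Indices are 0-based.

U[3][3] = 2

[col 0] pivot 1
  R1 -= 3*R0 → (0, 4, 0, 4)  (L[1][0] := 3)
  R2 -= 2*R0 → (0, 4, 2, 3)  (L[2][0] := 2)
  R3 -= 4*R0 → (0, 3, 3, 2)  (L[3][0] := 4)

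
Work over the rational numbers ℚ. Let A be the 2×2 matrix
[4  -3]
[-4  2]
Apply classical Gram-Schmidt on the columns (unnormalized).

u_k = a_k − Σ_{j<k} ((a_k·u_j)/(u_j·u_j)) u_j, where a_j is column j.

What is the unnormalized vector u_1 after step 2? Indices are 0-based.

Step 1: u_0 = a_0 = (4, -4).
Step 2: u_1 = a_1 − (-5/8)·u_0 = (-1/2, -1/2).

u_1 = (-1/2, -1/2)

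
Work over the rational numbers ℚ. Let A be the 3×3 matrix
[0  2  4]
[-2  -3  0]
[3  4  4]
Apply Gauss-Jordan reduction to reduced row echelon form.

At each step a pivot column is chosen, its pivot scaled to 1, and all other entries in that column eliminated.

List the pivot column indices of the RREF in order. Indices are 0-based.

pivot columns: 0, 1, 2

step 1: exchange rows 0,1
step 1: normalize row 0 (÷-2) = (1, 3/2, 0)
  row 2: subtract 3×row0 = (0, -1/2, 4)
step 2: normalize row 1 (÷2) = (0, 1, 2)
  row 0: subtract 3/2×row1 = (1, 0, -3)
  row 2: subtract -1/2×row1 = (0, 0, 5)
step 3: normalize row 2 (÷5) = (0, 0, 1)
  row 0: subtract -3×row2 = (1, 0, 0)
  row 1: subtract 2×row2 = (0, 1, 0)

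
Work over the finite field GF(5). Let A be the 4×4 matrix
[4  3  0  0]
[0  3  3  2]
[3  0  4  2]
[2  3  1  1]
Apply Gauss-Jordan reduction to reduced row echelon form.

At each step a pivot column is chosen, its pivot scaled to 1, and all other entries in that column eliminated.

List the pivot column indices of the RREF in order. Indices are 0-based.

[1] R0 /= 4  ⇒  (1, 2, 0, 0)
     R2 -= 3·R0  ⇒  (0, 4, 4, 2)
     R3 -= 2·R0  ⇒  (0, 4, 1, 1)
[2] R1 /= 3  ⇒  (0, 1, 1, 4)
     R0 -= 2·R1  ⇒  (1, 0, 3, 2)
     R2 -= 4·R1  ⇒  (0, 0, 0, 1)
     R3 -= 4·R1  ⇒  (0, 0, 2, 0)
[3] R2 <-> R3
[3] R2 /= 2  ⇒  (0, 0, 1, 0)
     R0 -= 3·R2  ⇒  (1, 0, 0, 2)
     R1 -= 1·R2  ⇒  (0, 1, 0, 4)
[4] R3 /= 1  ⇒  (0, 0, 0, 1)
     R0 -= 2·R3  ⇒  (1, 0, 0, 0)
     R1 -= 4·R3  ⇒  (0, 1, 0, 0)

pivot columns: 0, 1, 2, 3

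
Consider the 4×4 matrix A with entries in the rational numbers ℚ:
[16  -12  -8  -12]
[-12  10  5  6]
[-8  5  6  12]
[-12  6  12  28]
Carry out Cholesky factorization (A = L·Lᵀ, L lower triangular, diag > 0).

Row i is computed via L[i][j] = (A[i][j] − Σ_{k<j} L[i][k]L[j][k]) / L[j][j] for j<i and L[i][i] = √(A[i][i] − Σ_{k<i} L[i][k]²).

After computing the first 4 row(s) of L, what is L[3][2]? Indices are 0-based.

L[3][2] = 3

Step 1: L[0][0] = √(16) = 4.
  L[1][0] = (-12) / L[0][0] = -3.
Step 2: L[1][1] = √(1) = 1.
  L[2][0] = (-8) / L[0][0] = -2.
  L[2][1] = (-1) / L[1][1] = -1.
Step 3: L[2][2] = √(1) = 1.
  L[3][0] = (-12) / L[0][0] = -3.
  L[3][1] = (-3) / L[1][1] = -3.
  L[3][2] = (3) / L[2][2] = 3.
Step 4: L[3][3] = √(1) = 1.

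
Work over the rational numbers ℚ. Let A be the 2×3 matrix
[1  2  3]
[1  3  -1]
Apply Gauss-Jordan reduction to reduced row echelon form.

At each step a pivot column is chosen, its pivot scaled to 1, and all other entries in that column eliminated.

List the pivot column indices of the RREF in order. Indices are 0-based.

[1] R0 /= 1  ⇒  (1, 2, 3)
     R1 -= 1·R0  ⇒  (0, 1, -4)
[2] R1 /= 1  ⇒  (0, 1, -4)
     R0 -= 2·R1  ⇒  (1, 0, 11)

pivot columns: 0, 1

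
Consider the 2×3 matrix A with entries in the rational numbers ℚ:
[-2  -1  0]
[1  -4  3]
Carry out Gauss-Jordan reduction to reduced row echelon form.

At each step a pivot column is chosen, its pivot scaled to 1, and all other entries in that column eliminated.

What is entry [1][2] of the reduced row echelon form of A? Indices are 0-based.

[1] R0 /= -2  ⇒  (1, 1/2, 0)
     R1 -= 1·R0  ⇒  (0, -9/2, 3)
[2] R1 /= -9/2  ⇒  (0, 1, -2/3)
     R0 -= 1/2·R1  ⇒  (1, 0, 1/3)

M[1][2] = -2/3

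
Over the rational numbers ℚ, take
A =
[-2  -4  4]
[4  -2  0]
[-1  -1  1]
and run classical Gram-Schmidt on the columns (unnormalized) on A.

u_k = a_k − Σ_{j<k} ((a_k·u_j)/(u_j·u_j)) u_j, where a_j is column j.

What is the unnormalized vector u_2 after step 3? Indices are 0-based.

Step 1: u_0 = a_0 = (-2, 4, -1).
Step 2: u_1 = a_1 − (1/21)·u_0 = (-82/21, -46/21, -20/21).
Step 3: u_2 = a_2 − (-3/7)·u_0 − (-87/110)·u_1 = (3/55, -1/55, -2/11).

u_2 = (3/55, -1/55, -2/11)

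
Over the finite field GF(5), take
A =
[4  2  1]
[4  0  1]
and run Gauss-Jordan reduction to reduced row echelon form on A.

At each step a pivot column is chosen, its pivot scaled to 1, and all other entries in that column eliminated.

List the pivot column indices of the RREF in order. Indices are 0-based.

pivot columns: 0, 1

step 1: normalize row 0 (÷4) = (1, 3, 4)
  row 1: subtract 4×row0 = (0, 3, 0)
step 2: normalize row 1 (÷3) = (0, 1, 0)
  row 0: subtract 3×row1 = (1, 0, 4)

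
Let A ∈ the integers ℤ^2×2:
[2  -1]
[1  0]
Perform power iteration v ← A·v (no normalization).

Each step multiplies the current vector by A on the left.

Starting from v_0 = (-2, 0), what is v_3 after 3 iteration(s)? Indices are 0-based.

v_0 = (-2, 0).
v_1 = A·v_0 = (-4, -2).
v_2 = A·v_1 = (-6, -4).
v_3 = A·v_2 = (-8, -6).

v_3 = (-8, -6)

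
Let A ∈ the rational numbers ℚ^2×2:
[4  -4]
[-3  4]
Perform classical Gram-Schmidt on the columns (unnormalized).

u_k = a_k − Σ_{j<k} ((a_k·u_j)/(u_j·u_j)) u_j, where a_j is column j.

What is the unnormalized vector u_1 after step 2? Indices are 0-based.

u_1 = (12/25, 16/25)

Step 1: u_0 = a_0 = (4, -3).
Step 2: u_1 = a_1 − (-28/25)·u_0 = (12/25, 16/25).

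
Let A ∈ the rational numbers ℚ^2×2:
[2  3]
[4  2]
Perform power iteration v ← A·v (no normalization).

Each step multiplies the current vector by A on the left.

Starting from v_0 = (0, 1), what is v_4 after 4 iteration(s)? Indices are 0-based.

v_4 = (384, 448)

v_0 = (0, 1).
v_1 = A·v_0 = (3, 2).
v_2 = A·v_1 = (12, 16).
v_3 = A·v_2 = (72, 80).
v_4 = A·v_3 = (384, 448).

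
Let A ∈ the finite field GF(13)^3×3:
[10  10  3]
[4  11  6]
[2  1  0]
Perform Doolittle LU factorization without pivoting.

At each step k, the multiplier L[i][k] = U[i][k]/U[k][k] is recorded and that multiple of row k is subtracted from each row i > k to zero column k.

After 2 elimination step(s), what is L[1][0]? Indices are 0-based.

L[1][0] = 3

k=0: U[0][0]=10
  eliminate (1,0): mult=3, new row 1: (0, 7, 10); set L[1][0]=3
  eliminate (2,0): mult=8, new row 2: (0, 12, 2); set L[2][0]=8
k=1: U[1][1]=7
  eliminate (2,1): mult=11, new row 2: (0, 0, 9); set L[2][1]=11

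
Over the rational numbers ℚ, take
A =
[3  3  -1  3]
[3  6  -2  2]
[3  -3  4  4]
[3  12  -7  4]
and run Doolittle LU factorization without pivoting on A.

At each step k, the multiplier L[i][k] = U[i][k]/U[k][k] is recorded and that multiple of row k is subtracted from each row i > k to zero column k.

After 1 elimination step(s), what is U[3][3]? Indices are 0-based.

U[3][3] = 1

Step 1: pivot at (0,0) is 3.
  row1 ← row1 − (1)·row0  ⇒  L[1][0]=1, U row1=(0, 3, -1, -1)
  row2 ← row2 − (1)·row0  ⇒  L[2][0]=1, U row2=(0, -6, 5, 1)
  row3 ← row3 − (1)·row0  ⇒  L[3][0]=1, U row3=(0, 9, -6, 1)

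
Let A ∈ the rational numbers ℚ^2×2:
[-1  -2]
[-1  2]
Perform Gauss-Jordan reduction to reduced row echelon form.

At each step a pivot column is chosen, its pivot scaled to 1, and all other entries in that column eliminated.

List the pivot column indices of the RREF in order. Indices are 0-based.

pivot columns: 0, 1

pivot(0,0)=-1: scale R0 → (1, 2)
  clear (1,0): R1 −= (-1)R0 → (0, 4)
pivot(1,1)=4: scale R1 → (0, 1)
  clear (0,1): R0 −= (2)R1 → (1, 0)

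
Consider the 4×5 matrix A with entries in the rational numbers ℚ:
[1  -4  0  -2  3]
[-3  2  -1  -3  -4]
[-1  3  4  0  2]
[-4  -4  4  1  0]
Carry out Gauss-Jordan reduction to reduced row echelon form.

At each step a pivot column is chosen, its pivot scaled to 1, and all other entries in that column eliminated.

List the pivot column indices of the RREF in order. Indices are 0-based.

pivot columns: 0, 1, 2, 3

step 1: normalize row 0 (÷1) = (1, -4, 0, -2, 3)
  row 1: subtract -3×row0 = (0, -10, -1, -9, 5)
  row 2: subtract -1×row0 = (0, -1, 4, -2, 5)
  row 3: subtract -4×row0 = (0, -20, 4, -7, 12)
step 2: normalize row 1 (÷-10) = (0, 1, 1/10, 9/10, -1/2)
  row 0: subtract -4×row1 = (1, 0, 2/5, 8/5, 1)
  row 2: subtract -1×row1 = (0, 0, 41/10, -11/10, 9/2)
  row 3: subtract -20×row1 = (0, 0, 6, 11, 2)
step 3: normalize row 2 (÷41/10) = (0, 0, 1, -11/41, 45/41)
  row 0: subtract 2/5×row2 = (1, 0, 0, 70/41, 23/41)
  row 1: subtract 1/10×row2 = (0, 1, 0, 38/41, -25/41)
  row 3: subtract 6×row2 = (0, 0, 0, 517/41, -188/41)
step 4: normalize row 3 (÷517/41) = (0, 0, 0, 1, -4/11)
  row 0: subtract 70/41×row3 = (1, 0, 0, 0, 13/11)
  row 1: subtract 38/41×row3 = (0, 1, 0, 0, -3/11)
  row 2: subtract -11/41×row3 = (0, 0, 1, 0, 1)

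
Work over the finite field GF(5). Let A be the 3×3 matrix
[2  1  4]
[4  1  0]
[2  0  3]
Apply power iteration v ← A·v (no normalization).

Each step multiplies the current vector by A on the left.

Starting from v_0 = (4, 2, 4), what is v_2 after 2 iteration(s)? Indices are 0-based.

v_2 = (0, 2, 2)

v_0 = (4, 2, 4).
v_1 = A·v_0 = (1, 3, 0).
v_2 = A·v_1 = (0, 2, 2).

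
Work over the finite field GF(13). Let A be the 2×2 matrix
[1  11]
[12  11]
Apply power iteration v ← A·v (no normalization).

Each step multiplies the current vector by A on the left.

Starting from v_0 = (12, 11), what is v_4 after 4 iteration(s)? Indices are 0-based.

v_4 = (5, 6)

v_0 = (12, 11).
v_1 = A·v_0 = (3, 5).
v_2 = A·v_1 = (6, 0).
v_3 = A·v_2 = (6, 7).
v_4 = A·v_3 = (5, 6).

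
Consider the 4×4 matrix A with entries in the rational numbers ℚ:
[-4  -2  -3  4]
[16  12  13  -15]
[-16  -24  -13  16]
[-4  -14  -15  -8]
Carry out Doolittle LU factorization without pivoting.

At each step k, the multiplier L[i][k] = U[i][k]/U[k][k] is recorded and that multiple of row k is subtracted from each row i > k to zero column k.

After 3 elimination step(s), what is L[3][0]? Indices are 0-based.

L[3][0] = 1

Step 1: pivot at (0,0) is -4.
  row1 ← row1 − (-4)·row0  ⇒  L[1][0]=-4, U row1=(0, 4, 1, 1)
  row2 ← row2 − (4)·row0  ⇒  L[2][0]=4, U row2=(0, -16, -1, 0)
  row3 ← row3 − (1)·row0  ⇒  L[3][0]=1, U row3=(0, -12, -12, -12)
Step 2: pivot at (1,1) is 4.
  row2 ← row2 − (-4)·row1  ⇒  L[2][1]=-4, U row2=(0, 0, 3, 4)
  row3 ← row3 − (-3)·row1  ⇒  L[3][1]=-3, U row3=(0, 0, -9, -9)
Step 3: pivot at (2,2) is 3.
  row3 ← row3 − (-3)·row2  ⇒  L[3][2]=-3, U row3=(0, 0, 0, 3)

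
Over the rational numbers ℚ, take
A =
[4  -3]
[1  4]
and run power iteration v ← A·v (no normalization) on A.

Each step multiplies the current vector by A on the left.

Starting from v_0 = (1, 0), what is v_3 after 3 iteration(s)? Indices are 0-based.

v_3 = (28, 45)

v_0 = (1, 0).
v_1 = A·v_0 = (4, 1).
v_2 = A·v_1 = (13, 8).
v_3 = A·v_2 = (28, 45).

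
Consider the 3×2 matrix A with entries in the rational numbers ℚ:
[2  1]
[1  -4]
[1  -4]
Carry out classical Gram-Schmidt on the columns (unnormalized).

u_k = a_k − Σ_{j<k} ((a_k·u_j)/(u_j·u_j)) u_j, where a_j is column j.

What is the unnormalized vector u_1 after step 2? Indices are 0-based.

Step 1: u_0 = a_0 = (2, 1, 1).
Step 2: u_1 = a_1 − (-1)·u_0 = (3, -3, -3).

u_1 = (3, -3, -3)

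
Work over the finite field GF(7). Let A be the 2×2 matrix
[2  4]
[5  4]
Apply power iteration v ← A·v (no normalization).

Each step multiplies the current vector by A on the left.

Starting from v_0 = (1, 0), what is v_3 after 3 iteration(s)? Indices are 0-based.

v_0 = (1, 0).
v_1 = A·v_0 = (2, 5).
v_2 = A·v_1 = (3, 2).
v_3 = A·v_2 = (0, 2).

v_3 = (0, 2)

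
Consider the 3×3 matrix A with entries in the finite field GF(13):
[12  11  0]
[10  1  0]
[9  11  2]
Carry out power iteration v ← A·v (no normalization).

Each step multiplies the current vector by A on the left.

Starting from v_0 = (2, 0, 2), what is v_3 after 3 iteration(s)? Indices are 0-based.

v_0 = (2, 0, 2).
v_1 = A·v_0 = (11, 7, 9).
v_2 = A·v_1 = (1, 0, 12).
v_3 = A·v_2 = (12, 10, 7).

v_3 = (12, 10, 7)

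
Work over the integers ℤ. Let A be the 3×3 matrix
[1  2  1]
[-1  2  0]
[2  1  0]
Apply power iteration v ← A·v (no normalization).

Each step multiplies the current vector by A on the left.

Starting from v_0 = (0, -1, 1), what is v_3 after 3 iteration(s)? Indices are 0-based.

v_3 = (-16, 0, -15)

v_0 = (0, -1, 1).
v_1 = A·v_0 = (-1, -2, -1).
v_2 = A·v_1 = (-6, -3, -4).
v_3 = A·v_2 = (-16, 0, -15).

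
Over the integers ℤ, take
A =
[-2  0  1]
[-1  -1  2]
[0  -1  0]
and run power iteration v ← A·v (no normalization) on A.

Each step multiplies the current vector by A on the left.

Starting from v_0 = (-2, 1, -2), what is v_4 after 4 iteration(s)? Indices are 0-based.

v_4 = (-25, -23, -12)

v_0 = (-2, 1, -2).
v_1 = A·v_0 = (2, -3, -1).
v_2 = A·v_1 = (-5, -1, 3).
v_3 = A·v_2 = (13, 12, 1).
v_4 = A·v_3 = (-25, -23, -12).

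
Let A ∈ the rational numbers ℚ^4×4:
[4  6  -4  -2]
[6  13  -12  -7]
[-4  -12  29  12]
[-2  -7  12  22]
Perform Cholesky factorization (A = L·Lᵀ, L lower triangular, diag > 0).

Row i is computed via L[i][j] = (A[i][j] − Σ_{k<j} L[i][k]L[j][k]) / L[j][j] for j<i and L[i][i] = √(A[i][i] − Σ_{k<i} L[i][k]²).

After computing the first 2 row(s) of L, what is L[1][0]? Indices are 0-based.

Step 1: L[0][0] = √(4) = 2.
  L[1][0] = (6) / L[0][0] = 3.
Step 2: L[1][1] = √(4) = 2.

L[1][0] = 3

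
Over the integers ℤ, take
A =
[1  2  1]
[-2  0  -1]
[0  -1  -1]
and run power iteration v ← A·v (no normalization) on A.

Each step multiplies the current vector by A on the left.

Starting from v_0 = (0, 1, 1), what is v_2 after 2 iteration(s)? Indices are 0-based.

v_2 = (-1, -4, 3)

v_0 = (0, 1, 1).
v_1 = A·v_0 = (3, -1, -2).
v_2 = A·v_1 = (-1, -4, 3).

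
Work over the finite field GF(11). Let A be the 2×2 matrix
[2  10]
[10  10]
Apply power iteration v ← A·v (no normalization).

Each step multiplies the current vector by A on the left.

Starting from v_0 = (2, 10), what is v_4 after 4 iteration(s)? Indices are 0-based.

v_0 = (2, 10).
v_1 = A·v_0 = (5, 10).
v_2 = A·v_1 = (0, 7).
v_3 = A·v_2 = (4, 4).
v_4 = A·v_3 = (4, 3).

v_4 = (4, 3)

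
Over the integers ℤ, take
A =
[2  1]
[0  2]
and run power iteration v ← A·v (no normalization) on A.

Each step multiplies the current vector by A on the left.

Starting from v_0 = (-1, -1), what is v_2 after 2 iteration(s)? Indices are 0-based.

v_0 = (-1, -1).
v_1 = A·v_0 = (-3, -2).
v_2 = A·v_1 = (-8, -4).

v_2 = (-8, -4)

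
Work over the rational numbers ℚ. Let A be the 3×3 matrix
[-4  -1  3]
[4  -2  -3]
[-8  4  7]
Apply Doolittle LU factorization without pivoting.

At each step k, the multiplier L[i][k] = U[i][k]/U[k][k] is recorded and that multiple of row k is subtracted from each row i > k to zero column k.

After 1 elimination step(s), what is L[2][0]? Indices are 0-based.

Step 1: pivot at (0,0) is -4.
  row1 ← row1 − (-1)·row0  ⇒  L[1][0]=-1, U row1=(0, -3, 0)
  row2 ← row2 − (2)·row0  ⇒  L[2][0]=2, U row2=(0, 6, 1)

L[2][0] = 2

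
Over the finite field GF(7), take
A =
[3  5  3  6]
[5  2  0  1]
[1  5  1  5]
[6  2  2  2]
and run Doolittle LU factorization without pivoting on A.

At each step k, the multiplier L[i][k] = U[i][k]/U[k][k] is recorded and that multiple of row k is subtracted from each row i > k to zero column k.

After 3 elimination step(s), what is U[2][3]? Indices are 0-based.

k=0: U[0][0]=3
  eliminate (1,0): mult=4, new row 1: (0, 3, 2, 5); set L[1][0]=4
  eliminate (2,0): mult=5, new row 2: (0, 1, 0, 3); set L[2][0]=5
  eliminate (3,0): mult=2, new row 3: (0, 6, 3, 4); set L[3][0]=2
k=1: U[1][1]=3
  eliminate (2,1): mult=5, new row 2: (0, 0, 4, 6); set L[2][1]=5
  eliminate (3,1): mult=2, new row 3: (0, 0, 6, 1); set L[3][1]=2
k=2: U[2][2]=4
  eliminate (3,2): mult=5, new row 3: (0, 0, 0, 6); set L[3][2]=5

U[2][3] = 6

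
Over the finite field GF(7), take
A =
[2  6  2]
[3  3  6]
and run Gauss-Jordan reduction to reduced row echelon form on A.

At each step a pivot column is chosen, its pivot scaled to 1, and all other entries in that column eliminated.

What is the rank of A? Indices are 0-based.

pivot(0,0)=2: scale R0 → (1, 3, 1)
  clear (1,0): R1 −= (3)R0 → (0, 1, 3)
pivot(1,1)=1: scale R1 → (0, 1, 3)
  clear (0,1): R0 −= (3)R1 → (1, 0, 6)

rank = 2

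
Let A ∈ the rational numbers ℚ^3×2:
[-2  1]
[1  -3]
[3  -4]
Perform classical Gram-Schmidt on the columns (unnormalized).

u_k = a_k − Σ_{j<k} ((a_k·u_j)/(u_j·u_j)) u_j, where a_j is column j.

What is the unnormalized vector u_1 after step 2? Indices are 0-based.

u_1 = (-10/7, -25/14, -5/14)

Step 1: u_0 = a_0 = (-2, 1, 3).
Step 2: u_1 = a_1 − (-17/14)·u_0 = (-10/7, -25/14, -5/14).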